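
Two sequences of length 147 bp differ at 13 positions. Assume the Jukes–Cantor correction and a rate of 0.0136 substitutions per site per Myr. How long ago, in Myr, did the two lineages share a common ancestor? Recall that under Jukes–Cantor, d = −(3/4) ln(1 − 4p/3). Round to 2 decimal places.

p = 13/147 ≈ 0.088435.
d = −(3/4) ln(1 − 4p/3) = −0.75 ln(1 − 0.117913) = −0.75 ln(0.882087)
  = −0.75 × (-0.125465) = 0.094099 substitutions/site.
Under a molecular clock d = 2μt, so t = d/(2μ) = 0.094099 / (2 × 0.0136) = 3.46 Myr.

3.46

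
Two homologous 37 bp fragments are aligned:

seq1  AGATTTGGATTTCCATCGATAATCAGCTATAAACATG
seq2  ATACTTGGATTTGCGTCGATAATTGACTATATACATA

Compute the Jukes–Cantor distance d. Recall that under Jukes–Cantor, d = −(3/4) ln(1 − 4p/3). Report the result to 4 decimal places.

0.2940

The sequences differ at 9 of 37 sites (2, 4, 13, 15, 24, 25, 26, 32, 37), so p = 9/37 ≈ 0.243243.
d = −(3/4) ln(1 − 4p/3) = −0.75 ln(1 − 0.324324) = −0.75 ln(0.675676)
  = −0.75 × (-0.392042) = 0.294032 substitutions/site.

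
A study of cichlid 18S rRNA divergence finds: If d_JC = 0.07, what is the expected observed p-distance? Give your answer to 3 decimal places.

0.067

p = (3/4)(1 − e^(−4d/3)) = 0.75 × (1 − e^(-0.093333)) = 0.75 × (1 − 0.910890) = 0.066833.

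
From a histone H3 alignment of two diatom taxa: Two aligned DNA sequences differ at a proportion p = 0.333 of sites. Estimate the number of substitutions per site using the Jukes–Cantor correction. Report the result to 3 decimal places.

d = −(3/4) ln(1 − 4p/3) = −0.75 ln(1 − 0.444) = −0.75 ln(0.556)
  = −0.75 × (-0.586987) = 0.440240 substitutions/site.

0.440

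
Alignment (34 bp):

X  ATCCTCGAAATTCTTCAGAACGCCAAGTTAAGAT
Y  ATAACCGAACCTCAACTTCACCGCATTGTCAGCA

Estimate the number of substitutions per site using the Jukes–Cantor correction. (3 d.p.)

0.918

The sequences differ at 18 of 34 sites, so p = 18/34 ≈ 0.529412.
d = −(3/4) ln(1 − 4p/3) = −0.75 ln(1 − 0.705883) = −0.75 ln(0.294117)
  = −0.75 × (-1.223778) = 0.917834 substitutions/site.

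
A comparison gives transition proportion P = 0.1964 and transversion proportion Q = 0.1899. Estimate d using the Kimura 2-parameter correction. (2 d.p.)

Under the Kimura two-parameter model, d = −½ ln(1 − 2P − Q) − ¼ ln(1 − 2Q).
1 − 2P − Q = 0.4173, giving −½ ln(0.4173) = 0.436975.
1 − 2Q = 0.6202, giving −¼ ln(0.6202) = 0.119428.
d = 0.436975 + 0.119428 = 0.556403.

0.56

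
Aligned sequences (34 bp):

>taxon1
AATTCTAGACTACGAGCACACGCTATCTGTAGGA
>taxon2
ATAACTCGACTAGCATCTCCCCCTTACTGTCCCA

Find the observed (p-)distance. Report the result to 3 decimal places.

0.441

The sequences differ at 15 of 34 positions.
p = 15/34 = 0.441176… ≈ 0.441 (to 3 d.p.).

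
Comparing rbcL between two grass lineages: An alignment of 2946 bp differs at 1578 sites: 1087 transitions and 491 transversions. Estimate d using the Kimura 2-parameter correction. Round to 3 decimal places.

1.276

P = 1087/2946 ≈ 0.368975 and Q = 491/2946 ≈ 0.166667.
Under the Kimura two-parameter model, d = −½ ln(1 − 2P − Q) − ¼ ln(1 − 2Q).
1 − 2P − Q = 0.095383, giving −½ ln(0.095383) = 1.174927.
1 − 2Q = 0.666666, giving −¼ ln(0.666666) = 0.101367.
d = 1.174927 + 0.101367 = 1.276294.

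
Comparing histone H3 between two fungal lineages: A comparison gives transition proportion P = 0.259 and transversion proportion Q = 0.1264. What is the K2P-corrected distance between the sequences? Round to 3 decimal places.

Under the Kimura two-parameter model, d = −½ ln(1 − 2P − Q) − ¼ ln(1 − 2Q).
1 − 2P − Q = 0.3556, giving −½ ln(0.3556) = 0.516974.
1 − 2Q = 0.7472, giving −¼ ln(0.7472) = 0.072856.
d = 0.516974 + 0.072856 = 0.589830.

0.590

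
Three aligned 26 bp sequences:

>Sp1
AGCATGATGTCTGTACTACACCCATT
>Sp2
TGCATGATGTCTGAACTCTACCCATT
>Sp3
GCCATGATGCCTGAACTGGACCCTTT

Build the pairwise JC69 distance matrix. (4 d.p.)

Sp1–Sp2: 4/26 sites differ → p ≈ 0.153846, d = −0.75 ln(1 − 0.205128) = 0.172181 ≈ 0.1722.
Sp1–Sp3: 7/26 sites differ → p ≈ 0.269231, d = −0.75 ln(1 − 0.358975) = 0.333515 ≈ 0.3335.
Sp2–Sp3: 6/26 sites differ → p ≈ 0.230769, d = −0.75 ln(1 − 0.307692) = 0.275793 ≈ 0.2758.

d(Sp1,Sp2) = 0.1722, d(Sp1,Sp3) = 0.3335, d(Sp2,Sp3) = 0.2758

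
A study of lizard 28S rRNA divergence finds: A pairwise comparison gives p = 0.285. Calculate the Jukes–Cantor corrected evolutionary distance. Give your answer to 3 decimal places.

d = −(3/4) ln(1 − 4p/3) = −0.75 ln(1 − 0.38) = −0.75 ln(0.62)
  = −0.75 × (-0.478036) = 0.358527 substitutions/site.

0.359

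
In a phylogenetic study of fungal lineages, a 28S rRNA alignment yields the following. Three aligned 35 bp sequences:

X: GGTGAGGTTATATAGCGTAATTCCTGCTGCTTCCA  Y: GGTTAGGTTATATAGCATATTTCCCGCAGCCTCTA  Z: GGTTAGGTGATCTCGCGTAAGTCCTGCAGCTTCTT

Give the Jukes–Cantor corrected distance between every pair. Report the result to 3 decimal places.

X–Y: 7/35 sites differ → p = 0.2, d = −0.75 ln(1 − 0.266667) = 0.232617 ≈ 0.233.
X–Z: 8/35 sites differ → p ≈ 0.228571, d = −0.75 ln(1 − 0.304761) = 0.272625 ≈ 0.273.
Y–Z: 9/35 sites differ → p ≈ 0.257143, d = −0.75 ln(1 − 0.342857) = 0.314890 ≈ 0.315.

d(X,Y) = 0.233, d(X,Z) = 0.273, d(Y,Z) = 0.315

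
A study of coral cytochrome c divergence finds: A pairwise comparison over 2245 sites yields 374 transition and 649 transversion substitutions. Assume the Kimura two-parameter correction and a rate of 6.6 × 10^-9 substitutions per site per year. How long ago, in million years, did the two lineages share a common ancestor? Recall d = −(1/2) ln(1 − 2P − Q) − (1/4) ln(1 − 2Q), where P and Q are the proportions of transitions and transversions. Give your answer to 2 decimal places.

53.23

P = 374/2245 ≈ 0.166592 and Q = 649/2245 ≈ 0.289087.
Under the Kimura two-parameter model, d = −½ ln(1 − 2P − Q) − ¼ ln(1 − 2Q).
1 − 2P − Q = 0.377729, giving −½ ln(0.377729) = 0.486789.
1 − 2Q = 0.421826, giving −¼ ln(0.421826) = 0.215791.
d = 0.486789 + 0.215791 = 0.702580.
Under a molecular clock d = 2μt, so t = d/(2μ) = 0.702580 / (2 × 6.6 × 10^-9) = 53.23 million years.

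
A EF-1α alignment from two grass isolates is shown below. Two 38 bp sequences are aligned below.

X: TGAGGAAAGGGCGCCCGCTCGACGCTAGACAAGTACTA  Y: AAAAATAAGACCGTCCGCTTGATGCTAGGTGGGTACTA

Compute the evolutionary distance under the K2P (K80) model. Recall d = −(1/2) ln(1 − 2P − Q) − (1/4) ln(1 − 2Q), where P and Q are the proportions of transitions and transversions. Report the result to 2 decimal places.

Of 38 sites, 11 differences are transitions and 3 are transversions, so P = 11/38 ≈ 0.289474 and Q = 3/38 ≈ 0.078947.
Under the Kimura two-parameter model, d = −½ ln(1 − 2P − Q) − ¼ ln(1 − 2Q).
1 − 2P − Q = 0.342105, giving −½ ln(0.342105) = 0.536319.
1 − 2Q = 0.842106, giving −¼ ln(0.842106) = 0.042962.
d = 0.536319 + 0.042962 = 0.579281.

0.58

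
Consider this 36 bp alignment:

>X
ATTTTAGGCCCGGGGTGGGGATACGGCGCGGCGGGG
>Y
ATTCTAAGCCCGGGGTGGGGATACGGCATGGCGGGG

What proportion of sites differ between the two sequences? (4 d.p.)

The sequences differ at 4 of 36 positions (sites 4, 7, 28, 29).
p = 4/36 = 0.111111… ≈ 0.1111 (to 4 d.p.).

0.1111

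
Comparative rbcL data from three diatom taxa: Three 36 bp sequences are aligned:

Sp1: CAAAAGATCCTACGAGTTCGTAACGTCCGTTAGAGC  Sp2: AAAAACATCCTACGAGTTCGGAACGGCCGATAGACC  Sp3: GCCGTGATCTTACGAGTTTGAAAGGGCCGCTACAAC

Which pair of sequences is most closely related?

Sp1–Sp2: 6/36 differ, p = 0.167, d = 0.188.
Sp1–Sp3: 13/36 differ, p = 0.361, d = 0.493.
Sp2–Sp3: 13/36 differ, p = 0.361, d = 0.493.
The smallest distance is between Sp1 and Sp2.

Sp1 and Sp2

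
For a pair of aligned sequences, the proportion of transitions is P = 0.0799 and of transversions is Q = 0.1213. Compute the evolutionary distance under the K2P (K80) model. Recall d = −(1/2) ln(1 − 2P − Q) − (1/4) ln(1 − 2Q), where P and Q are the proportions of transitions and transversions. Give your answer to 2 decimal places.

0.23

Under the Kimura two-parameter model, d = −½ ln(1 − 2P − Q) − ¼ ln(1 − 2Q).
1 − 2P − Q = 0.7189, giving −½ ln(0.7189) = 0.165017.
1 − 2Q = 0.7574, giving −¼ ln(0.7574) = 0.069466.
d = 0.165017 + 0.069466 = 0.234483.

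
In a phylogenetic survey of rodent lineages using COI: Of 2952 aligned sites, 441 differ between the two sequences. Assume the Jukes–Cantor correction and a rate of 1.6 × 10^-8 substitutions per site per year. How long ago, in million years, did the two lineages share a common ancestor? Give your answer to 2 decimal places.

5.21

p = 441/2952 ≈ 0.14939.
d = −(3/4) ln(1 − 4p/3) = −0.75 ln(1 − 0.199187) = −0.75 ln(0.800813)
  = −0.75 × (-0.222128) = 0.166596 substitutions/site.
Under a molecular clock d = 2μt, so t = d/(2μ) = 0.166596 / (2 × 1.6 × 10^-8) = 5.21 million years.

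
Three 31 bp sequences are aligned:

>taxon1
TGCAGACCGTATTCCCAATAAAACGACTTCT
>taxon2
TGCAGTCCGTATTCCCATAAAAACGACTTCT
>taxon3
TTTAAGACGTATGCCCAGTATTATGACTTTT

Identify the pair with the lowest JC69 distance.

taxon1 and taxon2

taxon1–taxon2: 3/31 differ, p = 0.097, d = 0.104.
taxon1–taxon3: 11/31 differ, p = 0.355, d = 0.481.
taxon2–taxon3: 12/31 differ, p = 0.387, d = 0.544.
The smallest distance is between taxon1 and taxon2.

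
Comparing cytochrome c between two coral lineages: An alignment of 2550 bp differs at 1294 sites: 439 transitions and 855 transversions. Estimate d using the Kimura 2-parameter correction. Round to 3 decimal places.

P = 439/2550 ≈ 0.172157 and Q = 855/2550 ≈ 0.335294.
Under the Kimura two-parameter model, d = −½ ln(1 − 2P − Q) − ¼ ln(1 − 2Q).
1 − 2P − Q = 0.320392, giving −½ ln(0.320392) = 0.569105.
1 − 2Q = 0.329412, giving −¼ ln(0.329412) = 0.277612.
d = 0.569105 + 0.277612 = 0.846717.

0.847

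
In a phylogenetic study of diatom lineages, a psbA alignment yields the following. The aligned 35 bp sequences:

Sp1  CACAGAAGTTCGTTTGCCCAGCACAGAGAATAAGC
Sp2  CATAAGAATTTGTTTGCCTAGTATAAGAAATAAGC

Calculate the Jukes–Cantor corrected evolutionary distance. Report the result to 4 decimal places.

The sequences differ at 11 of 35 sites, so p = 11/35 ≈ 0.314286.
d = −(3/4) ln(1 − 4p/3) = −0.75 ln(1 − 0.419048) = −0.75 ln(0.580952)
  = −0.75 × (-0.543087) = 0.407315 substitutions/site.

0.4073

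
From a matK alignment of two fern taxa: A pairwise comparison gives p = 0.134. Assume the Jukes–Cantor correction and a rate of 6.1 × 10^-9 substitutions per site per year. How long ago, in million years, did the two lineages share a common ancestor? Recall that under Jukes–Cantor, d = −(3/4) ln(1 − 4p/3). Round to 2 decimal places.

d = −(3/4) ln(1 − 4p/3) = −0.75 ln(1 − 0.178667) = −0.75 ln(0.821333)
  = −0.75 × (-0.196827) = 0.147620 substitutions/site.
Under a molecular clock d = 2μt, so t = d/(2μ) = 0.147620 / (2 × 6.1 × 10^-9) = 12.10 million years.

12.10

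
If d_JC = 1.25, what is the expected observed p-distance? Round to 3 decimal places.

0.608

p = (3/4)(1 − e^(−4d/3)) = 0.75 × (1 − e^(-1.666667)) = 0.75 × (1 − 0.188876) = 0.608343.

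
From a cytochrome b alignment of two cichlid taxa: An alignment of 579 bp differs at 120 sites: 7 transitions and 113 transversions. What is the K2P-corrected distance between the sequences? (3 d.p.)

P = 7/579 ≈ 0.01209 and Q = 113/579 ≈ 0.195164.
Under the Kimura two-parameter model, d = −½ ln(1 − 2P − Q) − ¼ ln(1 − 2Q).
1 − 2P − Q = 0.780656, giving −½ ln(0.780656) = 0.123810.
1 − 2Q = 0.609672, giving −¼ ln(0.609672) = 0.123709.
d = 0.123810 + 0.123709 = 0.247519.

0.248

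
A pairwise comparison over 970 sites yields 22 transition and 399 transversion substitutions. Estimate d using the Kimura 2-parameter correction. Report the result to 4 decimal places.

P = 22/970 ≈ 0.02268 and Q = 399/970 ≈ 0.41134.
Under the Kimura two-parameter model, d = −½ ln(1 − 2P − Q) − ¼ ln(1 − 2Q).
1 − 2P − Q = 0.5433, giving −½ ln(0.5433) = 0.305047.
1 − 2Q = 0.17732, giving −¼ ln(0.17732) = 0.432450.
d = 0.305047 + 0.432450 = 0.737497.

0.7375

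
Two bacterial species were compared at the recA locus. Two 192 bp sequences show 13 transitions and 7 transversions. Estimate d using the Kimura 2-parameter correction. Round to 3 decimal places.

0.113

P = 13/192 ≈ 0.067708 and Q = 7/192 ≈ 0.036458.
Under the Kimura two-parameter model, d = −½ ln(1 − 2P − Q) − ¼ ln(1 − 2Q).
1 − 2P − Q = 0.828126, giving −½ ln(0.828126) = 0.094295.
1 − 2Q = 0.927084, giving −¼ ln(0.927084) = 0.018928.
d = 0.094295 + 0.018928 = 0.113223.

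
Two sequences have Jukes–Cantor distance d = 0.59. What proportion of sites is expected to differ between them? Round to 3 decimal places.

p = (3/4)(1 − e^(−4d/3)) = 0.75 × (1 − e^(-0.786667)) = 0.75 × (1 − 0.455360) = 0.408480.

0.408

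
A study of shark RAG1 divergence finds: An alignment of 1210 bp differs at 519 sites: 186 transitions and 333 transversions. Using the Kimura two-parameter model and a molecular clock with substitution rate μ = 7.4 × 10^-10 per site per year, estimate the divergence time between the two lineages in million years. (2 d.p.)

430.25

P = 186/1210 ≈ 0.153719 and Q = 333/1210 ≈ 0.275207.
Under the Kimura two-parameter model, d = −½ ln(1 − 2P − Q) − ¼ ln(1 − 2Q).
1 − 2P − Q = 0.417355, giving −½ ln(0.417355) = 0.436909.
1 − 2Q = 0.449586, giving −¼ ln(0.449586) = 0.199857.
d = 0.436909 + 0.199857 = 0.636766.
Under a molecular clock d = 2μt, so t = d/(2μ) = 0.636766 / (2 × 7.4 × 10^-10) = 430.25 million years.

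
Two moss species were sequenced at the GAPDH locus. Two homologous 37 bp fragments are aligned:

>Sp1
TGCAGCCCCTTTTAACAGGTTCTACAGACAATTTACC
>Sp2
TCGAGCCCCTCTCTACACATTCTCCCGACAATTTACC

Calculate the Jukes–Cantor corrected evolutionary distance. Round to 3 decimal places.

0.294

The sequences differ at 9 of 37 sites (2, 3, 11, 13, 14, 18, 19, 24, 26), so p = 9/37 ≈ 0.243243.
d = −(3/4) ln(1 − 4p/3) = −0.75 ln(1 − 0.324324) = −0.75 ln(0.675676)
  = −0.75 × (-0.392042) = 0.294032 substitutions/site.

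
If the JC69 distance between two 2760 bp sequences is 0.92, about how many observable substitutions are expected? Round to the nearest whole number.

Invert JC69: p = (3/4)(1 − e^(−4d/3)) = 0.75 × (1 − e^(-1.226667)) = 0.75 × (1 − 0.293268) = 0.530049.
Expected differing sites = pL ≈ 0.530049 × 2760 = 1462.93524 ≈ 1463.

1463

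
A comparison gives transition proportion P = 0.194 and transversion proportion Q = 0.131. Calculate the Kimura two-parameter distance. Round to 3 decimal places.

0.442

Under the Kimura two-parameter model, d = −½ ln(1 − 2P − Q) − ¼ ln(1 − 2Q).
1 − 2P − Q = 0.481, giving −½ ln(0.481) = 0.365944.
1 − 2Q = 0.738, giving −¼ ln(0.738) = 0.075953.
d = 0.365944 + 0.075953 = 0.441897.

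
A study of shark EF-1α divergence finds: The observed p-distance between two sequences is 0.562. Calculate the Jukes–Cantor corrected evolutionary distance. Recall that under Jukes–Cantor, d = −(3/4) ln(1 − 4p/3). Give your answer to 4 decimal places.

1.0377

d = −(3/4) ln(1 − 4p/3) = −0.75 ln(1 − 0.749333) = −0.75 ln(0.250667)
  = −0.75 × (-1.383630) = 1.037723 substitutions/site.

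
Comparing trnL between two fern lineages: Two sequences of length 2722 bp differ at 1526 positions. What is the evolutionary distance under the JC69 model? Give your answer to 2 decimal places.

p = 1526/2722 ≈ 0.560617.
d = −(3/4) ln(1 − 4p/3) = −0.75 ln(1 − 0.747489) = −0.75 ln(0.252511)
  = −0.75 × (-1.376300) = 1.032225 substitutions/site.

1.03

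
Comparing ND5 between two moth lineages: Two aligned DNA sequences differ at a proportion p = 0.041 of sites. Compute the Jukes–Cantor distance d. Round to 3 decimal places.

d = −(3/4) ln(1 − 4p/3) = −0.75 ln(1 − 0.054667) = −0.75 ln(0.945333)
  = −0.75 × (-0.056218) = 0.042164 substitutions/site.

0.042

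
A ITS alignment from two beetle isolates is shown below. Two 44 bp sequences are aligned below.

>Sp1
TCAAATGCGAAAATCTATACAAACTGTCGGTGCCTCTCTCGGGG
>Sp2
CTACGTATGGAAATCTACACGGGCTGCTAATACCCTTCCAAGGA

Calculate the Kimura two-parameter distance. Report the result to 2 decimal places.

1.57

Of 44 sites, 20 differences are transitions and 2 are transversions, so P = 20/44 ≈ 0.454545 and Q = 2/44 ≈ 0.045455.
Under the Kimura two-parameter model, d = −½ ln(1 − 2P − Q) − ¼ ln(1 − 2Q).
1 − 2P − Q = 0.045455, giving −½ ln(0.045455) = 1.545516.
1 − 2Q = 0.90909, giving −¼ ln(0.90909) = 0.023828.
d = 1.545516 + 0.023828 = 1.569344.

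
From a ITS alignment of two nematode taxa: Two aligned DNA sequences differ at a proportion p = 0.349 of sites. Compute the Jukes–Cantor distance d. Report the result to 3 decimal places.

d = −(3/4) ln(1 − 4p/3) = −0.75 ln(1 − 0.465333) = −0.75 ln(0.534667)
  = −0.75 × (-0.626111) = 0.469583 substitutions/site.

0.470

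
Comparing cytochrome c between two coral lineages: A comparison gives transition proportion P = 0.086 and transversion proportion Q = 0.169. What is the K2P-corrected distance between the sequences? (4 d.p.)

0.3116

Under the Kimura two-parameter model, d = −½ ln(1 − 2P − Q) − ¼ ln(1 − 2Q).
1 − 2P − Q = 0.659, giving −½ ln(0.659) = 0.208516.
1 − 2Q = 0.662, giving −¼ ln(0.662) = 0.103122.
d = 0.208516 + 0.103122 = 0.311638.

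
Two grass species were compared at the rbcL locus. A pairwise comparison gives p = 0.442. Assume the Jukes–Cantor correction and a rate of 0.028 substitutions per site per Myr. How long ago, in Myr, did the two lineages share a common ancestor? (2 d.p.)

11.92

d = −(3/4) ln(1 − 4p/3) = −0.75 ln(1 − 0.589333) = −0.75 ln(0.410667)
  = −0.75 × (-0.889973) = 0.667480 substitutions/site.
Under a molecular clock d = 2μt, so t = d/(2μ) = 0.667480 / (2 × 0.028) = 11.92 Myr.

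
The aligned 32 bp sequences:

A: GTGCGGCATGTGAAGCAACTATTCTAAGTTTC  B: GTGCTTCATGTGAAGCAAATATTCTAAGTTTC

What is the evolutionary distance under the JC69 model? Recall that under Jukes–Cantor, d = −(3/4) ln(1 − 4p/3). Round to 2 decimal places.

0.10

The sequences differ at 3 of 32 sites (5, 6, 19), so p = 3/32 = 0.09375.
d = −(3/4) ln(1 − 4p/3) = −0.75 ln(1 − 0.125) = −0.75 ln(0.875)
  = −0.75 × (-0.133531) = 0.100148 substitutions/site.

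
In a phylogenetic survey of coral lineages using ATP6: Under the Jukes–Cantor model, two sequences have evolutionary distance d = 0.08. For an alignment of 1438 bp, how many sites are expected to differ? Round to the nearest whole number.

109

Invert JC69: p = (3/4)(1 − e^(−4d/3)) = 0.75 × (1 − e^(-0.106667)) = 0.75 × (1 − 0.898825) = 0.075881.
Expected differing sites = pL ≈ 0.075881 × 1438 = 109.116878 ≈ 109.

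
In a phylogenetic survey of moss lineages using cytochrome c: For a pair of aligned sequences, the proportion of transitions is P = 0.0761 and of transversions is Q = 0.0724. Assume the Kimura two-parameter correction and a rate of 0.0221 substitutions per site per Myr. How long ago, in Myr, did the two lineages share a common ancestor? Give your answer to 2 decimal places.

3.76

Under the Kimura two-parameter model, d = −½ ln(1 − 2P − Q) − ¼ ln(1 − 2Q).
1 − 2P − Q = 0.7754, giving −½ ln(0.7754) = 0.127188.
1 − 2Q = 0.8552, giving −¼ ln(0.8552) = 0.039105.
d = 0.127188 + 0.039105 = 0.166293.
Under a molecular clock d = 2μt, so t = d/(2μ) = 0.166293 / (2 × 0.0221) = 3.76 Myr.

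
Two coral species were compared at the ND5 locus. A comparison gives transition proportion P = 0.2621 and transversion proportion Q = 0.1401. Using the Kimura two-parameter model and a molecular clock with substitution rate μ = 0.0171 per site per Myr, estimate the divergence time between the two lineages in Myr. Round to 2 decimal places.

Under the Kimura two-parameter model, d = −½ ln(1 − 2P − Q) − ¼ ln(1 − 2Q).
1 − 2P − Q = 0.3357, giving −½ ln(0.3357) = 0.545769.
1 − 2Q = 0.7198, giving −¼ ln(0.7198) = 0.082195.
d = 0.545769 + 0.082195 = 0.627964.
Under a molecular clock d = 2μt, so t = d/(2μ) = 0.627964 / (2 × 0.0171) = 18.36 Myr.

18.36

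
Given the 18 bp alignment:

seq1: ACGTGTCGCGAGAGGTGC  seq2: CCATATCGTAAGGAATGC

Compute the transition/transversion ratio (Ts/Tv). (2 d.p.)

7.00

Transitions are A↔G and C↔T; transversions are all other mismatches.
Transitions: 7. Transversions: 1.
R = 7/1 = 7.00.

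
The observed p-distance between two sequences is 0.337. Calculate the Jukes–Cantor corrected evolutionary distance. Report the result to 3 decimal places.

0.447

d = −(3/4) ln(1 − 4p/3) = −0.75 ln(1 − 0.449333) = −0.75 ln(0.550667)
  = −0.75 × (-0.596625) = 0.447469 substitutions/site.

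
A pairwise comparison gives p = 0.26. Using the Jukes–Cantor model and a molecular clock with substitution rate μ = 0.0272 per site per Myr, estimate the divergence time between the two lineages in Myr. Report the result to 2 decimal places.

d = −(3/4) ln(1 − 4p/3) = −0.75 ln(1 − 0.346667) = −0.75 ln(0.653333)
  = −0.75 × (-0.425668) = 0.319251 substitutions/site.
Under a molecular clock d = 2μt, so t = d/(2μ) = 0.319251 / (2 × 0.0272) = 5.87 Myr.

5.87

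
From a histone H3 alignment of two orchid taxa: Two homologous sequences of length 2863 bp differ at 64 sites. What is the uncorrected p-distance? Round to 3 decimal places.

0.022

p = 64/2863 = 0.022354… ≈ 0.022 (to 3 d.p.).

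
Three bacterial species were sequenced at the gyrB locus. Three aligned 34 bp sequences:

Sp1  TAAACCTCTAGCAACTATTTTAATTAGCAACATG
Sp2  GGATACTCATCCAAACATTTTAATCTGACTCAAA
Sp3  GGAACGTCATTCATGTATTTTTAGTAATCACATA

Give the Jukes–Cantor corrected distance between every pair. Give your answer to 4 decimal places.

d(Sp1,Sp2) = 0.7405, d(Sp1,Sp3) = 0.5972, d(Sp2,Sp3) = 0.6655

Sp1–Sp2: 16/34 sites differ → p ≈ 0.470588, d = −0.75 ln(1 − 0.627451) = 0.740540 ≈ 0.7405.
Sp1–Sp3: 14/34 sites differ → p ≈ 0.411765, d = −0.75 ln(1 − 0.54902) = 0.597249 ≈ 0.5972.
Sp2–Sp3: 15/34 sites differ → p ≈ 0.441176, d = −0.75 ln(1 − 0.588235) = 0.665477 ≈ 0.6655.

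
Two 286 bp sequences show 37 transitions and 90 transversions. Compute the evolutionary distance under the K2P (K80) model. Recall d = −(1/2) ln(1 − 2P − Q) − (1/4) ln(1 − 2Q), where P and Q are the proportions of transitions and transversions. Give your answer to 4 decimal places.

0.6741

P = 37/286 ≈ 0.129371 and Q = 90/286 ≈ 0.314685.
Under the Kimura two-parameter model, d = −½ ln(1 − 2P − Q) − ¼ ln(1 − 2Q).
1 − 2P − Q = 0.426573, giving −½ ln(0.426573) = 0.425986.
1 − 2Q = 0.37063, giving −¼ ln(0.37063) = 0.248138.
d = 0.425986 + 0.248138 = 0.674124.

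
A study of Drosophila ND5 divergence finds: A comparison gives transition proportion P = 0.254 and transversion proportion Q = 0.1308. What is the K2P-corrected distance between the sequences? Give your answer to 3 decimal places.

0.585

Under the Kimura two-parameter model, d = −½ ln(1 − 2P − Q) − ¼ ln(1 − 2Q).
1 − 2P − Q = 0.3612, giving −½ ln(0.3612) = 0.509162.
1 − 2Q = 0.7384, giving −¼ ln(0.7384) = 0.075817.
d = 0.509162 + 0.075817 = 0.584979.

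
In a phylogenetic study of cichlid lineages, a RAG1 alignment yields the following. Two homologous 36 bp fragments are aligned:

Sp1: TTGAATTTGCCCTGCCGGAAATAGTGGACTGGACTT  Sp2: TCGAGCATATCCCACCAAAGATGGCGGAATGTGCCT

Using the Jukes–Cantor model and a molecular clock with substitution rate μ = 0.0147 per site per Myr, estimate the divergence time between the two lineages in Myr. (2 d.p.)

25.34

The sequences differ at 17 of 36 sites, so p = 17/36 ≈ 0.472222.
d = −(3/4) ln(1 − 4p/3) = −0.75 ln(1 − 0.629629) = −0.75 ln(0.370371)
  = −0.75 × (-0.993250) = 0.744938 substitutions/site.
Under a molecular clock d = 2μt, so t = d/(2μ) = 0.744938 / (2 × 0.0147) = 25.34 Myr.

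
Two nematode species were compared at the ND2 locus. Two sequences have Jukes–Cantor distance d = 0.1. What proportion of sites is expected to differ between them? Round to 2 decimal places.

0.09

p = (3/4)(1 − e^(−4d/3)) = 0.75 × (1 − e^(-0.133333)) = 0.75 × (1 − 0.875174) = 0.093620.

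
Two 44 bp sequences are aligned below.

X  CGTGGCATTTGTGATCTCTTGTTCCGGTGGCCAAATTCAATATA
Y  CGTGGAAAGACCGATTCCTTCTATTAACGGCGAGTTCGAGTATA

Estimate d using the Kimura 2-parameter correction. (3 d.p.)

0.801

Of 44 sites, 11 differences are transitions and 10 are transversions, so P = 11/44 = 0.25 and Q = 10/44 ≈ 0.227273.
Under the Kimura two-parameter model, d = −½ ln(1 − 2P − Q) − ¼ ln(1 − 2Q).
1 − 2P − Q = 0.272727, giving −½ ln(0.272727) = 0.649642.
1 − 2Q = 0.545454, giving −¼ ln(0.545454) = 0.151534.
d = 0.649642 + 0.151534 = 0.801176.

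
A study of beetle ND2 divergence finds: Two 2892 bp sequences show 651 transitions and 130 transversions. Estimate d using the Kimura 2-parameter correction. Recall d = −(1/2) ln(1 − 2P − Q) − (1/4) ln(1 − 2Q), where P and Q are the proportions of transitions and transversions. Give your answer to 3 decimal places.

0.365

P = 651/2892 ≈ 0.225104 and Q = 130/2892 ≈ 0.044952.
Under the Kimura two-parameter model, d = −½ ln(1 − 2P − Q) − ¼ ln(1 − 2Q).
1 − 2P − Q = 0.50484, giving −½ ln(0.50484) = 0.341757.
1 − 2Q = 0.910096, giving −¼ ln(0.910096) = 0.023551.
d = 0.341757 + 0.023551 = 0.365308.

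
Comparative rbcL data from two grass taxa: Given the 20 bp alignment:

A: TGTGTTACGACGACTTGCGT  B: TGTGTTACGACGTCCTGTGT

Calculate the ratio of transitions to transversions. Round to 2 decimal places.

2.00

Transitions are A↔G and C↔T; transversions are all other mismatches.
Transitions: 2. Transversions: 1.
R = 2/1 = 2.00.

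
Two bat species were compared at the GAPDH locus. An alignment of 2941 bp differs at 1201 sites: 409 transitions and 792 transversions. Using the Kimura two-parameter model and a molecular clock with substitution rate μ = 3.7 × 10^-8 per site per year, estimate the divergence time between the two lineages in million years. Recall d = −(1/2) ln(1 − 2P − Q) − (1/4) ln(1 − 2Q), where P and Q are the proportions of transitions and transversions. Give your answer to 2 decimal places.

7.97

P = 409/2941 ≈ 0.139068 and Q = 792/2941 ≈ 0.269296.
Under the Kimura two-parameter model, d = −½ ln(1 − 2P − Q) − ¼ ln(1 − 2Q).
1 − 2P − Q = 0.452568, giving −½ ln(0.452568) = 0.396409.
1 − 2Q = 0.461408, giving −¼ ln(0.461408) = 0.193368.
d = 0.396409 + 0.193368 = 0.589777.
Under a molecular clock d = 2μt, so t = d/(2μ) = 0.589777 / (2 × 3.7 × 10^-8) = 7.97 million years.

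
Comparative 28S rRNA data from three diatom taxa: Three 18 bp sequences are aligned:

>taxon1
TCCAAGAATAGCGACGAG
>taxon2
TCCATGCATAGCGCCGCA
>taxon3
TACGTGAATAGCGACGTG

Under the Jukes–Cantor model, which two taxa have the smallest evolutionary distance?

taxon1–taxon2: 5/18 differ, p = 0.278, d = 0.347.
taxon1–taxon3: 4/18 differ, p = 0.222, d = 0.264.
taxon2–taxon3: 6/18 differ, p = 0.333, d = 0.441.
The smallest distance is between taxon1 and taxon3.

taxon1 and taxon3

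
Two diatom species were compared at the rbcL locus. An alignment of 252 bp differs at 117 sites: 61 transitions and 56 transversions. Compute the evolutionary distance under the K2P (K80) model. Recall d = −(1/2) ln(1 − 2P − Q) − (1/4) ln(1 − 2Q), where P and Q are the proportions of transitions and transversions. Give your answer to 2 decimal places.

P = 61/252 ≈ 0.242063 and Q = 56/252 ≈ 0.222222.
Under the Kimura two-parameter model, d = −½ ln(1 − 2P − Q) − ¼ ln(1 − 2Q).
1 − 2P − Q = 0.293652, giving −½ ln(0.293652) = 0.612680.
1 − 2Q = 0.555556, giving −¼ ln(0.555556) = 0.146946.
d = 0.612680 + 0.146946 = 0.759626.

0.76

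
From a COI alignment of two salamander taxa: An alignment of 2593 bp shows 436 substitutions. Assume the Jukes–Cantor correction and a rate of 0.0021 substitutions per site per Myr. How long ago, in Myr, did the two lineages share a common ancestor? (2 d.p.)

p = 436/2593 ≈ 0.168145.
d = −(3/4) ln(1 − 4p/3) = −0.75 ln(1 − 0.224193) = −0.75 ln(0.775807)
  = −0.75 × (-0.253852) = 0.190389 substitutions/site.
Under a molecular clock d = 2μt, so t = d/(2μ) = 0.190389 / (2 × 0.0021) = 45.33 Myr.

45.33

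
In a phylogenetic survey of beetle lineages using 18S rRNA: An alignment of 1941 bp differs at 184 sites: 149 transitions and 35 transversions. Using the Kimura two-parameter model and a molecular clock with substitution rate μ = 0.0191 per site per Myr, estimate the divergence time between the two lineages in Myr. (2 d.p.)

2.70

P = 149/1941 ≈ 0.076765 and Q = 35/1941 ≈ 0.018032.
Under the Kimura two-parameter model, d = −½ ln(1 − 2P − Q) − ¼ ln(1 − 2Q).
1 − 2P − Q = 0.828438, giving −½ ln(0.828438) = 0.094107.
1 − 2Q = 0.963936, giving −¼ ln(0.963936) = 0.009183.
d = 0.094107 + 0.009183 = 0.103290.
Under a molecular clock d = 2μt, so t = d/(2μ) = 0.103290 / (2 × 0.0191) = 2.70 Myr.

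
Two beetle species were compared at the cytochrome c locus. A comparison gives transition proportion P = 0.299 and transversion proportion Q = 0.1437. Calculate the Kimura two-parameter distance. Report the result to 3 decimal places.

0.762

Under the Kimura two-parameter model, d = −½ ln(1 − 2P − Q) − ¼ ln(1 − 2Q).
1 − 2P − Q = 0.2583, giving −½ ln(0.2583) = 0.676817.
1 − 2Q = 0.7126, giving −¼ ln(0.7126) = 0.084709.
d = 0.676817 + 0.084709 = 0.761526.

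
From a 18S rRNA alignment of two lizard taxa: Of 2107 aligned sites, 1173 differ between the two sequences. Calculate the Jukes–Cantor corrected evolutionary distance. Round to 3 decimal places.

p = 1173/2107 ≈ 0.556716.
d = −(3/4) ln(1 − 4p/3) = −0.75 ln(1 − 0.742288) = −0.75 ln(0.257712)
  = −0.75 × (-1.355913) = 1.016935 substitutions/site.

1.017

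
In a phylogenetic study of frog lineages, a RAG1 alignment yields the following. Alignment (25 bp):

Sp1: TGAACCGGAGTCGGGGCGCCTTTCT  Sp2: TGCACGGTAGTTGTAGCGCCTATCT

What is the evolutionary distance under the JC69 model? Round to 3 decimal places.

0.351

The sequences differ at 7 of 25 sites (3, 6, 8, 12, 14, 15, 22), so p = 7/25 = 0.28.
d = −(3/4) ln(1 − 4p/3) = −0.75 ln(1 − 0.373333) = −0.75 ln(0.626667)
  = −0.75 × (-0.467340) = 0.350505 substitutions/site.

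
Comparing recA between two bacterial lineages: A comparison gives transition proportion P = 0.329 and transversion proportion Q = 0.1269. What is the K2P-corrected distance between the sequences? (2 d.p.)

Under the Kimura two-parameter model, d = −½ ln(1 − 2P − Q) − ¼ ln(1 − 2Q).
1 − 2P − Q = 0.2151, giving −½ ln(0.2151) = 0.768326.
1 − 2Q = 0.7462, giving −¼ ln(0.7462) = 0.073190.
d = 0.768326 + 0.073190 = 0.841516.

0.84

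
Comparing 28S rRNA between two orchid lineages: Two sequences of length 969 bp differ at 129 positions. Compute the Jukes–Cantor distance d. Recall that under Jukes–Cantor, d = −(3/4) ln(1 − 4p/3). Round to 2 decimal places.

0.15

p = 129/969 ≈ 0.133127.
d = −(3/4) ln(1 − 4p/3) = −0.75 ln(1 − 0.177503) = −0.75 ln(0.822497)
  = −0.75 × (-0.195410) = 0.146558 substitutions/site.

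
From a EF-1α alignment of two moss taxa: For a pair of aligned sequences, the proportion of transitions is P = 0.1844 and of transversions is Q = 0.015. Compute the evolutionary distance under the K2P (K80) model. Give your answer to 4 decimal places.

0.2497

Under the Kimura two-parameter model, d = −½ ln(1 − 2P − Q) − ¼ ln(1 − 2Q).
1 − 2P − Q = 0.6162, giving −½ ln(0.6162) = 0.242092.
1 − 2Q = 0.97, giving −¼ ln(0.97) = 0.007615.
d = 0.242092 + 0.007615 = 0.249707.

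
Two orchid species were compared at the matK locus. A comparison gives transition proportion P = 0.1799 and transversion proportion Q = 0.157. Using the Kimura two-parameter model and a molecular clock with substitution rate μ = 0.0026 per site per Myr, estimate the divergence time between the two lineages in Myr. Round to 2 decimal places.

Under the Kimura two-parameter model, d = −½ ln(1 − 2P − Q) − ¼ ln(1 − 2Q).
1 − 2P − Q = 0.4832, giving −½ ln(0.4832) = 0.363662.
1 − 2Q = 0.686, giving −¼ ln(0.686) = 0.094219.
d = 0.363662 + 0.094219 = 0.457881.
Under a molecular clock d = 2μt, so t = d/(2μ) = 0.457881 / (2 × 0.0026) = 88.05 Myr.

88.05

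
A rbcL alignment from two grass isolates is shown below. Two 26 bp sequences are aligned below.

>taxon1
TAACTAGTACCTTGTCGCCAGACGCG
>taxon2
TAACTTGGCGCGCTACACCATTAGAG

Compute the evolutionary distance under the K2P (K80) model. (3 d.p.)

Of 26 sites, 2 differences are transitions and 11 are transversions, so P = 2/26 ≈ 0.076923 and Q = 11/26 ≈ 0.423077.
Under the Kimura two-parameter model, d = −½ ln(1 − 2P − Q) − ¼ ln(1 − 2Q).
1 − 2P − Q = 0.423077, giving −½ ln(0.423077) = 0.430101.
1 − 2Q = 0.153846, giving −¼ ln(0.153846) = 0.467951.
d = 0.430101 + 0.467951 = 0.898052.

0.898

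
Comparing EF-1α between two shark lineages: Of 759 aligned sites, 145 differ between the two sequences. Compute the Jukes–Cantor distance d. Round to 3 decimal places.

0.220

p = 145/759 ≈ 0.191041.
d = −(3/4) ln(1 − 4p/3) = −0.75 ln(1 − 0.254721) = −0.75 ln(0.745279)
  = −0.75 × (-0.293997) = 0.220498 substitutions/site.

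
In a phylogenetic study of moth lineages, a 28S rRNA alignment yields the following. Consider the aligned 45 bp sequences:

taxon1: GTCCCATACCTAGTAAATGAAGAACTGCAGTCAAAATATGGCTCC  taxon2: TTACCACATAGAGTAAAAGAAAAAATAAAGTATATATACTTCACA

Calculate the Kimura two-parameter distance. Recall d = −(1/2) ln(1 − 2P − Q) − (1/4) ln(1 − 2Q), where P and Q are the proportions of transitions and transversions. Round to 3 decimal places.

0.624

Of 45 sites, 5 differences are transitions and 14 are transversions, so P = 5/45 ≈ 0.111111 and Q = 14/45 ≈ 0.311111.
Under the Kimura two-parameter model, d = −½ ln(1 − 2P − Q) − ¼ ln(1 − 2Q).
1 − 2P − Q = 0.466667, giving −½ ln(0.466667) = 0.381070.
1 − 2Q = 0.377778, giving −¼ ln(0.377778) = 0.243362.
d = 0.381070 + 0.243362 = 0.624432.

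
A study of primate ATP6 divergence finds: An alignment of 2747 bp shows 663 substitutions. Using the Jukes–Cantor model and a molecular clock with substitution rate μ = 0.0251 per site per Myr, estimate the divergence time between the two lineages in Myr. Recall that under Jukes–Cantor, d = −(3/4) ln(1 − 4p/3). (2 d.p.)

p = 663/2747 ≈ 0.241354.
d = −(3/4) ln(1 − 4p/3) = −0.75 ln(1 − 0.321805) = −0.75 ln(0.678195)
  = −0.75 × (-0.388320) = 0.291240 substitutions/site.
Under a molecular clock d = 2μt, so t = d/(2μ) = 0.291240 / (2 × 0.0251) = 5.80 Myr.

5.80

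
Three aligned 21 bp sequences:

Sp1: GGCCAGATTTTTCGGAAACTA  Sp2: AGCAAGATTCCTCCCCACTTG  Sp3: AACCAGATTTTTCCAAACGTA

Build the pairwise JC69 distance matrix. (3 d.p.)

Sp1–Sp2: 10/21 sites differ → p ≈ 0.47619, d = −0.75 ln(1 − 0.63492) = 0.755729 ≈ 0.756.
Sp1–Sp3: 6/21 sites differ → p ≈ 0.285714, d = −0.75 ln(1 − 0.380952) = 0.359679 ≈ 0.360.
Sp2–Sp3: 8/21 sites differ → p ≈ 0.380952, d = −0.75 ln(1 − 0.507936) = 0.531860 ≈ 0.532.

d(Sp1,Sp2) = 0.756, d(Sp1,Sp3) = 0.360, d(Sp2,Sp3) = 0.532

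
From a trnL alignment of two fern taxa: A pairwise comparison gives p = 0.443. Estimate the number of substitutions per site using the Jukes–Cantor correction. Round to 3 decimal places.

0.670

d = −(3/4) ln(1 − 4p/3) = −0.75 ln(1 − 0.590667) = −0.75 ln(0.409333)
  = −0.75 × (-0.893226) = 0.669920 substitutions/site.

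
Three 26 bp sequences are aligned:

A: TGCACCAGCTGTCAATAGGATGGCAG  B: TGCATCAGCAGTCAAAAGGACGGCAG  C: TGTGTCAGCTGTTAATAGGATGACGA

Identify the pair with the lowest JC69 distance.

A and B

A–B: 4/26 differ, p = 0.154, d = 0.172.
A–C: 7/26 differ, p = 0.269, d = 0.334.
B–C: 9/26 differ, p = 0.346, d = 0.464.
The smallest distance is between A and B.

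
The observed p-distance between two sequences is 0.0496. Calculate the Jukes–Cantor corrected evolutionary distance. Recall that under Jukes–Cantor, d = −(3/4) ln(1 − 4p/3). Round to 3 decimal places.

0.051

d = −(3/4) ln(1 − 4p/3) = −0.75 ln(1 − 0.066133) = −0.75 ln(0.933867)
  = −0.75 × (-0.068421) = 0.051316 substitutions/site.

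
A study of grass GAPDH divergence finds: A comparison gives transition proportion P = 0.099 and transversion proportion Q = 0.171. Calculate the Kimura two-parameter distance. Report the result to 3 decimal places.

Under the Kimura two-parameter model, d = −½ ln(1 − 2P − Q) − ¼ ln(1 − 2Q).
1 − 2P − Q = 0.631, giving −½ ln(0.631) = 0.230225.
1 − 2Q = 0.658, giving −¼ ln(0.658) = 0.104638.
d = 0.230225 + 0.104638 = 0.334863.

0.335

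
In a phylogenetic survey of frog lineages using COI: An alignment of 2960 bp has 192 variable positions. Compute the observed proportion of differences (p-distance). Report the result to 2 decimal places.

p = 192/2960 = 0.064864… ≈ 0.06 (to 2 d.p.).

0.06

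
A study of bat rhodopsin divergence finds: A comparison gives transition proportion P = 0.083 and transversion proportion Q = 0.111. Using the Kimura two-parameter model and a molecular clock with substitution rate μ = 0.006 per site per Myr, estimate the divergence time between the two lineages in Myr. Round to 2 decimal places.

18.74

Under the Kimura two-parameter model, d = −½ ln(1 − 2P − Q) − ¼ ln(1 − 2Q).
1 − 2P − Q = 0.723, giving −½ ln(0.723) = 0.162173.
1 − 2Q = 0.778, giving −¼ ln(0.778) = 0.062757.
d = 0.162173 + 0.062757 = 0.224930.
Under a molecular clock d = 2μt, so t = d/(2μ) = 0.224930 / (2 × 0.006) = 18.74 Myr.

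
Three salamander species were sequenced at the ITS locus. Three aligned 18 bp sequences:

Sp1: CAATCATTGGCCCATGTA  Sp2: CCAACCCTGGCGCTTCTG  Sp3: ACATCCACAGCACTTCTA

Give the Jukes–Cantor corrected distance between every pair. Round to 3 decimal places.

d(Sp1,Sp2) = 0.673, d(Sp1,Sp3) = 0.824, d(Sp2,Sp3) = 0.548

Sp1–Sp2: 8/18 sites differ → p ≈ 0.444444, d = −0.75 ln(1 − 0.592592) = 0.673455 ≈ 0.673.
Sp1–Sp3: 9/18 sites differ → p = 0.5, d = −0.75 ln(1 − 0.666667) = 0.823960 ≈ 0.824.
Sp2–Sp3: 7/18 sites differ → p ≈ 0.388889, d = −0.75 ln(1 − 0.518519) = 0.548166 ≈ 0.548.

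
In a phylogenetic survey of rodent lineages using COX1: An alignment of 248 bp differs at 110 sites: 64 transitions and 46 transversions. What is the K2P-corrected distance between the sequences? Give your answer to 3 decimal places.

P = 64/248 ≈ 0.258065 and Q = 46/248 ≈ 0.185484.
Under the Kimura two-parameter model, d = −½ ln(1 − 2P − Q) − ¼ ln(1 − 2Q).
1 − 2P − Q = 0.298386, giving −½ ln(0.298386) = 0.604684.
1 − 2Q = 0.629032, giving −¼ ln(0.629032) = 0.115893.
d = 0.604684 + 0.115893 = 0.720577.

0.721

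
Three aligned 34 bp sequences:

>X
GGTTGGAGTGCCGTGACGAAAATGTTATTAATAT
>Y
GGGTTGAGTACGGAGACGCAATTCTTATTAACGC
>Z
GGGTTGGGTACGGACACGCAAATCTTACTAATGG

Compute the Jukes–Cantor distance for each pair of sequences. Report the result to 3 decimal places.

d(X,Y) = 0.423, d(X,Z) = 0.477, d(Y,Z) = 0.201

X–Y: 11/34 sites differ → p ≈ 0.323529, d = −0.75 ln(1 − 0.431372) = 0.423397 ≈ 0.423.
X–Z: 12/34 sites differ → p ≈ 0.352941, d = −0.75 ln(1 − 0.470588) = 0.476991 ≈ 0.477.
Y–Z: 6/34 sites differ → p ≈ 0.176471, d = −0.75 ln(1 − 0.235295) = 0.201199 ≈ 0.201.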